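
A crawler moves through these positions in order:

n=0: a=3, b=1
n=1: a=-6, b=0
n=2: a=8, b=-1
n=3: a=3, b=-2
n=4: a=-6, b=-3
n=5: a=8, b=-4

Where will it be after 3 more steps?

The a coordinate repeats the cycle [3, -6, 8] with period 3; step 8 mod 3 = 2, giving 8.
The b coordinate changes by -1 each step, so at step 8 it is 1 + 8·(-1) = -7.

a=8, b=-7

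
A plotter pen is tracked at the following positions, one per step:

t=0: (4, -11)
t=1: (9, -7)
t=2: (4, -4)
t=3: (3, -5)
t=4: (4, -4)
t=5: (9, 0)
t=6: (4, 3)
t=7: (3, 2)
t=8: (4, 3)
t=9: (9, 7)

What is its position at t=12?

(4, 10)

Differencing gives (+5, +4), (-5, +3), (-1, -1), (+1, +1), (+5, +4), (-5, +3), (-1, -1), (+1, +1), (+5, +4). This is the pattern (+5, +4), (-5, +3), (-1, -1), (+1, +1) repeated.
step 10: apply (-5, +3) → (4, 10)
step 11: apply (-1, -1) → (3, 9)
step 12: apply (+1, +1) → (4, 10)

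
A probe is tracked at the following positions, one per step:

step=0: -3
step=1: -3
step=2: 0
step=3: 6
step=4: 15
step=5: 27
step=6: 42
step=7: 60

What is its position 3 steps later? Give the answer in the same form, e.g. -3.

132

First differences are +0, +3, +6, +9, +12, +15, +18; their common second difference is +3 (constant acceleration).
step 8: 60 + 21 → 81
step 9: 81 + 24 → 105
step 10: 105 + 27 → 132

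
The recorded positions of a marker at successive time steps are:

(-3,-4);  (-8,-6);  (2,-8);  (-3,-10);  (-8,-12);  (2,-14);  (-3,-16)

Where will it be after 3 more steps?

First: cycles through -3, -8, 2 every 3 steps. Step 9 lands at position 0 of the cycle → -3.
Second: linear, -2 per step → -22 at step 9.

(-3,-22)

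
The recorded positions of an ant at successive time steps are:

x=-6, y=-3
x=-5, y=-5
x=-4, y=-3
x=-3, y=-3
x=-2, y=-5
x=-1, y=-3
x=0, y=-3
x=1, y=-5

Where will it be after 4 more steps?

x=5, y=-3

The x coordinate changes by +1 each step, so at step 11 it is -6 + 11·(1) = 5.
The y coordinate repeats the cycle [-3, -5, -3] with period 3; step 11 mod 3 = 2, giving -3.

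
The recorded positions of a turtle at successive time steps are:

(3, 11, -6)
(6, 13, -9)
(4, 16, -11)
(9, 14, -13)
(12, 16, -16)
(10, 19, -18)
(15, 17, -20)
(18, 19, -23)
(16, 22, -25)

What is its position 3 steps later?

Differencing gives (+3, +2, -3), (-2, +3, -2), (+5, -2, -2), (+3, +2, -3), (-2, +3, -2), (+5, -2, -2), (+3, +2, -3), (-2, +3, -2). This is the pattern (+3, +2, -3), (-2, +3, -2), (+5, -2, -2) repeated.
step 9: apply (+5, -2, -2) → (21, 20, -27)
step 10: apply (+3, +2, -3) → (24, 22, -30)
step 11: apply (-2, +3, -2) → (22, 25, -32)

(22, 25, -32)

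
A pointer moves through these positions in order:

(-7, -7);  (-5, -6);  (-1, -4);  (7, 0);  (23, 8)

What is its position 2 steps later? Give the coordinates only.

(119, 56)

Step-to-step displacements: (+2, +1), (+4, +2), (+8, +4), (+16, +8); each is 2× the previous.
step 5: (23, 8) + (+32, +16) → (55, 24)
step 6: (55, 24) + (+64, +32) → (119, 56)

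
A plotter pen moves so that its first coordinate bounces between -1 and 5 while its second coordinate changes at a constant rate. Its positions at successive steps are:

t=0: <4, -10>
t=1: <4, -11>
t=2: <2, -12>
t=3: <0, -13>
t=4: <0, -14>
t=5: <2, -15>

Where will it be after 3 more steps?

<2, -18>

The first coordinate reflects between -1 and 5, moving 2 per step.
  step 6: 2 → 4
  step 7: 4 → 4
  step 8: 4 → 2
The second coordinate changes by -1 each step: at step 8 it is -18.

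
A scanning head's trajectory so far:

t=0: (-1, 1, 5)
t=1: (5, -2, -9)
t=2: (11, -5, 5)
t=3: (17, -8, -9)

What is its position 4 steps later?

(41, -20, -9)

First: linear, +6 per step → 41 at step 7.
Second: linear, -3 per step → -20 at step 7.
Third: cycles through 5, -9 every 2 steps. Step 7 lands at position 1 of the cycle → -9.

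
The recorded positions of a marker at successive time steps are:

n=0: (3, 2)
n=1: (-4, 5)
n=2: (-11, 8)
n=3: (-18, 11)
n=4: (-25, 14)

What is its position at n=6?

Each step adds (-7, +3) to the position.
step 5: (-25, 14) + (-7, +3) → (-32, 17)
step 6: (-32, 17) + (-7, +3) → (-39, 20)

(-39, 20)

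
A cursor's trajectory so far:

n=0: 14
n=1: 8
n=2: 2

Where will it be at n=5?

The position changes by -6 every step.
step 3: 2 − 6 → -4
step 4: -4 − 6 → -10
step 5: -10 − 6 → -16

-16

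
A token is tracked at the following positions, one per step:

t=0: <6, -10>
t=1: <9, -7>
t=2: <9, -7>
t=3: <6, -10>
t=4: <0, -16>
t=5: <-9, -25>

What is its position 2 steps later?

First differences are <+3, +3>, <+0, +0>, <-3, -3>, <-6, -6>, <-9, -9>; their common second difference is <-3, -3> (constant acceleration).
step 6: <-9, -25> + <-12, -12> → <-21, -37>
step 7: <-21, -37> + <-15, -15> → <-36, -52>

<-36, -52>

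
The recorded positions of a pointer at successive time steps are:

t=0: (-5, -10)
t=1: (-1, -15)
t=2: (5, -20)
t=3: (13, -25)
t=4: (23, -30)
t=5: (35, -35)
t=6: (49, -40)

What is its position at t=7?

Successive displacements: (+4, -5), (+6, -5), (+8, -5), (+10, -5), (+12, -5), (+14, -5) — each changes by (+2, +0).
step 7: (49, -40) + (+16, -5) → (65, -45)

(65, -45)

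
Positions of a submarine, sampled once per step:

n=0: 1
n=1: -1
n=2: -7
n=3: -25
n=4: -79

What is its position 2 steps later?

-727

Step-to-step displacements: -2, -6, -18, -54; each is 3× the previous.
step 5: -79 − 162 → -241
step 6: -241 − 486 → -727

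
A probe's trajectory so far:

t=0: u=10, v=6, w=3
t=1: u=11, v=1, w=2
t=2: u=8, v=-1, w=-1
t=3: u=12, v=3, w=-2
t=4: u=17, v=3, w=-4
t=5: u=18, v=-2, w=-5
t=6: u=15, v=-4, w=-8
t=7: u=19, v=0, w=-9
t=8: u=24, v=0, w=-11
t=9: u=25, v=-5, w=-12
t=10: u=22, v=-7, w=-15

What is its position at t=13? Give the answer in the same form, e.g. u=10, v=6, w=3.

u=32, v=-8, w=-19

Differencing gives (+1, -5, -1), (-3, -2, -3), (+4, +4, -1), (+5, +0, -2), (+1, -5, -1), (-3, -2, -3), (+4, +4, -1), (+5, +0, -2), (+1, -5, -1), (-3, -2, -3). This is the pattern (+1, -5, -1), (-3, -2, -3), (+4, +4, -1), (+5, +0, -2) repeated.
step 11: apply (+4, +4, -1) → u=26, v=-3, w=-16
step 12: apply (+5, +0, -2) → u=31, v=-3, w=-18
step 13: apply (+1, -5, -1) → u=32, v=-8, w=-19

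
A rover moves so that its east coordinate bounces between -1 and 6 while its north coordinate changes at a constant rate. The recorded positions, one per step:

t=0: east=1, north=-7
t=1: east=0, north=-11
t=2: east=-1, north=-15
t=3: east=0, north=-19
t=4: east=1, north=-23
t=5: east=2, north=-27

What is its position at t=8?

east=5, north=-39

The east coordinate travels 1 per step and bounces off the walls at -1 and 6.
  step 6: 2 → 3
  step 7: 3 → 4
  step 8: 4 → 5
The north coordinate changes by -4 each step: at step 8 it is -39.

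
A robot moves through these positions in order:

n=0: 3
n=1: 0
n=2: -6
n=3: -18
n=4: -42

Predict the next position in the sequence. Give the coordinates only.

-90

Step-to-step displacements: -3, -6, -12, -24; each is 2× the previous.
step 5: -42 − 48 → -90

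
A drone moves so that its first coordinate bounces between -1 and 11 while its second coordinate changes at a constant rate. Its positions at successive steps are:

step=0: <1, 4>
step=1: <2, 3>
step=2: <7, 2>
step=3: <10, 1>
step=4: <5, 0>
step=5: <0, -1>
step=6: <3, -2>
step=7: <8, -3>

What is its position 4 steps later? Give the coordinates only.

<4, -7>

The first coordinate reflects between -1 and 11, moving 5 per step.
  step 8: 8 → 9
  step 9: 9 → 4
  step 10: 4 → -1
  step 11: -1 → 4
The second coordinate changes by -1 each step: at step 11 it is -7.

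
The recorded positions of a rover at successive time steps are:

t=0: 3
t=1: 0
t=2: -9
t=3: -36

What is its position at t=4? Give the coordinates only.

-117

The jumps are -3, -9, -27 — a geometric progression with ratio 3.
step 4: -36 − 81 → -117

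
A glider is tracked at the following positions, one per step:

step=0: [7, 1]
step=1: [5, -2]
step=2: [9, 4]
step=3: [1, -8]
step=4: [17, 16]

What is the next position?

The jumps are [-2, -3], [+4, +6], [-8, -12], [+16, +24] — a geometric progression with ratio -2.
step 5: [17, 16] + [-32, -48] → [-15, -32]

[-15, -32]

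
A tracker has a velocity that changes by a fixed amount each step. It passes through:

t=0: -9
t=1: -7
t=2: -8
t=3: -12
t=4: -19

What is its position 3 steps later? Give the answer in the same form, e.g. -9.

-58

First differences are +2, -1, -4, -7; their common second difference is -3 (constant acceleration).
step 5: -19 − 10 → -29
step 6: -29 − 13 → -42
step 7: -42 − 16 → -58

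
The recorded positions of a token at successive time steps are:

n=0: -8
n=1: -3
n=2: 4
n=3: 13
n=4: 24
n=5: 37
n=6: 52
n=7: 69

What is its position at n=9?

109

Taking differences between consecutive positions: +5, +7, +9, +11, +13, +15, +17. These grow by +2 each step.
step 8: 69 + 19 → 88
step 9: 88 + 21 → 109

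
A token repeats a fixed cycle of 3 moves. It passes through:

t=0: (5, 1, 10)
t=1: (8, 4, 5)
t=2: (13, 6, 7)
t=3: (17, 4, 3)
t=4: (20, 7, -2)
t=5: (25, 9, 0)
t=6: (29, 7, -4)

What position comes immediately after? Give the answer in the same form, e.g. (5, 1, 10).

Step-to-step displacements: (+3, +3, -5), (+5, +2, +2), (+4, -2, -4), (+3, +3, -5), (+5, +2, +2), (+4, -2, -4) — a repeating cycle of length 3.
step 7: apply (+3, +3, -5) → (32, 10, -9)

(32, 10, -9)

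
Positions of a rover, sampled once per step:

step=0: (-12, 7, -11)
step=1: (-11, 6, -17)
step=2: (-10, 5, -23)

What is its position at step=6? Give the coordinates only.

Each step adds (+1, -1, -6) to the position.
step 3: (-10, 5, -23) + (+1, -1, -6) → (-9, 4, -29)
step 4: (-9, 4, -29) + (+1, -1, -6) → (-8, 3, -35)
step 5: (-8, 3, -35) + (+1, -1, -6) → (-7, 2, -41)
step 6: (-7, 2, -41) + (+1, -1, -6) → (-6, 1, -47)

(-6, 1, -47)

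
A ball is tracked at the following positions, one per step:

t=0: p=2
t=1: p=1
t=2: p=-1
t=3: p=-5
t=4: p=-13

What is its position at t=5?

The jumps are -1, -2, -4, -8 — a geometric progression with ratio 2.
step 5: -13 − 16 → p=-29

p=-29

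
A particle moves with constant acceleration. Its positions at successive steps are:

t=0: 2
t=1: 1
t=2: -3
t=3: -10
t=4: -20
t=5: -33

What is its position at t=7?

-68

Taking differences between consecutive positions: -1, -4, -7, -10, -13. These grow by -3 each step.
step 6: -33 − 16 → -49
step 7: -49 − 19 → -68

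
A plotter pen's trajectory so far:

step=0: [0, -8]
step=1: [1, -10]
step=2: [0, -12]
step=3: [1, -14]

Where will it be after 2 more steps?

The first coordinate repeats the cycle [0, 1] with period 2; step 5 mod 2 = 1, giving 1.
The second coordinate changes by -2 each step, so at step 5 it is -8 + 5·(-2) = -18.

[1, -18]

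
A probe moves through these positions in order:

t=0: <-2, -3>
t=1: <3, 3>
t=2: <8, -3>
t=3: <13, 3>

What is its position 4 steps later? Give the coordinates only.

First: linear, +5 per step → 33 at step 7.
Second: cycles through -3, 3 every 2 steps. Step 7 lands at position 1 of the cycle → 3.

<33, 3>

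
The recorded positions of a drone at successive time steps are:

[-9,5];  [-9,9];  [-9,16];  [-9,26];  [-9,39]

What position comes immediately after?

[-9,55]

First differences are [+0,+4], [+0,+7], [+0,+10], [+0,+13]; their common second difference is [+0,+3] (constant acceleration).
step 5: [-9,39] + [+0,+16] → [-9,55]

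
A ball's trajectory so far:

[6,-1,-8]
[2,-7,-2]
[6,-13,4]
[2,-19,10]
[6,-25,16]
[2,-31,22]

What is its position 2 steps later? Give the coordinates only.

First: cycles through 6, 2 every 2 steps. Step 7 lands at position 1 of the cycle → 2.
Second: linear, -6 per step → -43 at step 7.
Third: linear, +6 per step → 34 at step 7.

[2,-43,34]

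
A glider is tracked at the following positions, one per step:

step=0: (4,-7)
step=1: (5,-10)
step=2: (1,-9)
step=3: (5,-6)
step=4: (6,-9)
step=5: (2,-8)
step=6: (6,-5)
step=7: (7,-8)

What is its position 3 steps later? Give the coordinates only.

(8,-7)

The moves between consecutive positions are (+1,-3), (-4,+1), (+4,+3), (+1,-3), (-4,+1), (+4,+3), (+1,-3); they repeat the 3-cycle [(+1,-3), (-4,+1), (+4,+3)].
step 8: apply (-4,+1) → (3,-7)
step 9: apply (+4,+3) → (7,-4)
step 10: apply (+1,-3) → (8,-7)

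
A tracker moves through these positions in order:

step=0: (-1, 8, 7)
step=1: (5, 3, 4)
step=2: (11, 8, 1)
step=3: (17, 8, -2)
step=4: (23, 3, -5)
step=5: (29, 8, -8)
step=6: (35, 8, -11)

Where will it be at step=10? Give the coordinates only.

First: linear, +6 per step → 59 at step 10.
Second: cycles through 8, 3, 8 every 3 steps. Step 10 lands at position 1 of the cycle → 3.
Third: linear, -3 per step → -23 at step 10.

(59, 3, -23)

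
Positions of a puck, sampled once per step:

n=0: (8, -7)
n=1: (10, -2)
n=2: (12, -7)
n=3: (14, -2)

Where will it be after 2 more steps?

(18, -2)

First: linear, +2 per step → 18 at step 5.
Second: cycles through -7, -2 every 2 steps. Step 5 lands at position 1 of the cycle → -2.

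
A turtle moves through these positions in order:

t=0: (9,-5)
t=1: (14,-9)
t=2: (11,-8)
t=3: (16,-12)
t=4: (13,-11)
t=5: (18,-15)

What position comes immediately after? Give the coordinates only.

(15,-14)

Differencing gives (+5,-4), (-3,+1), (+5,-4), (-3,+1), (+5,-4). This is the pattern (+5,-4), (-3,+1) repeated.
step 6: apply (-3,+1) → (15,-14)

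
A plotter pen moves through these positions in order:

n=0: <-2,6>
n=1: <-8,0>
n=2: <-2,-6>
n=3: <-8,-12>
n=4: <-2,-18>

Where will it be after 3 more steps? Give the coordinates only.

The first coordinate repeats the cycle [-2, -8] with period 2; step 7 mod 2 = 1, giving -8.
The second coordinate changes by -6 each step, so at step 7 it is 6 + 7·(-6) = -36.

<-8,-36>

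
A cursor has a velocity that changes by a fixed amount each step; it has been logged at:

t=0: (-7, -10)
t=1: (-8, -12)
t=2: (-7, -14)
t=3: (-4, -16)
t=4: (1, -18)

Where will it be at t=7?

(28, -24)

Successive displacements: (-1, -2), (+1, -2), (+3, -2), (+5, -2) — each changes by (+2, +0).
step 5: (1, -18) + (+7, -2) → (8, -20)
step 6: (8, -20) + (+9, -2) → (17, -22)
step 7: (17, -22) + (+11, -2) → (28, -24)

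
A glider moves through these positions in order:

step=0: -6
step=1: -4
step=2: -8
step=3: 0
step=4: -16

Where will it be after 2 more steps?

The jumps are +2, -4, +8, -16 — a geometric progression with ratio -2.
step 5: -16 + 32 → 16
step 6: 16 − 64 → -48

-48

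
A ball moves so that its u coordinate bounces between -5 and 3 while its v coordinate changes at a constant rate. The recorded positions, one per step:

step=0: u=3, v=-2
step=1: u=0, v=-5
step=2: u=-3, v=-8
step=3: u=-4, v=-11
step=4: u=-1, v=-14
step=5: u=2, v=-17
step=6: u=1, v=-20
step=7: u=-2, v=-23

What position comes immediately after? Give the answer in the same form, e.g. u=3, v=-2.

The u coordinate travels 3 per step and bounces off the walls at -5 and 3.
  step 8: -2 → -5
The v coordinate changes by -3 each step: at step 8 it is -26.

u=-5, v=-26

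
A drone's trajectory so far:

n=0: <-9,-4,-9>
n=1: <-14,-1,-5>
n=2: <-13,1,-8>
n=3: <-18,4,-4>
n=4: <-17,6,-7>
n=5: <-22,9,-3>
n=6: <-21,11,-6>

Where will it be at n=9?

<-30,19,-1>

Differencing gives <-5,+3,+4>, <+1,+2,-3>, <-5,+3,+4>, <+1,+2,-3>, <-5,+3,+4>, <+1,+2,-3>. This is the pattern <-5,+3,+4>, <+1,+2,-3> repeated.
step 7: apply <-5,+3,+4> → <-26,14,-2>
step 8: apply <+1,+2,-3> → <-25,16,-5>
step 9: apply <-5,+3,+4> → <-30,19,-1>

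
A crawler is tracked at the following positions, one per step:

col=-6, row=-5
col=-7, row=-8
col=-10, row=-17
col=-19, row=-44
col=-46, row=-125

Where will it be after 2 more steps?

The jumps are (-1,-3), (-3,-9), (-9,-27), (-27,-81) — a geometric progression with ratio 3.
step 5: col=-46, row=-125 + (-81,-243) → col=-127, row=-368
step 6: col=-127, row=-368 + (-243,-729) → col=-370, row=-1097

col=-370, row=-1097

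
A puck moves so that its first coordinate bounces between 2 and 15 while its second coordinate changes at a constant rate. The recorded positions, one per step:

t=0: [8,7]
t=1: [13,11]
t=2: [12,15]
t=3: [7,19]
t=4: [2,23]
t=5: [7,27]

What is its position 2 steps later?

[13,35]

The first coordinate travels 5 per step and bounces off the walls at 2 and 15.
  step 6: 7 → 12
  step 7: 12 → 13
The second coordinate changes by +4 each step: at step 7 it is 35.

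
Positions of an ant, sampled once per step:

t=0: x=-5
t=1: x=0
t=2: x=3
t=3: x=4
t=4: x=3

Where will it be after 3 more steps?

x=-12

First differences are +5, +3, +1, -1; their common second difference is -2 (constant acceleration).
step 5: 3 − 3 → x=0
step 6: 0 − 5 → x=-5
step 7: -5 − 7 → x=-12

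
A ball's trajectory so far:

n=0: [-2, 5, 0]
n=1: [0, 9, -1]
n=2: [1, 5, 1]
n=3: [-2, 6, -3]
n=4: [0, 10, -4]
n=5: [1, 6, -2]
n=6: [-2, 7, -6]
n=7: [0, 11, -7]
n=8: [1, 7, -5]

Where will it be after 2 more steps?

Differencing gives [+2, +4, -1], [+1, -4, +2], [-3, +1, -4], [+2, +4, -1], [+1, -4, +2], [-3, +1, -4], [+2, +4, -1], [+1, -4, +2]. This is the pattern [+2, +4, -1], [+1, -4, +2], [-3, +1, -4] repeated.
step 9: apply [-3, +1, -4] → [-2, 8, -9]
step 10: apply [+2, +4, -1] → [0, 12, -10]

[0, 12, -10]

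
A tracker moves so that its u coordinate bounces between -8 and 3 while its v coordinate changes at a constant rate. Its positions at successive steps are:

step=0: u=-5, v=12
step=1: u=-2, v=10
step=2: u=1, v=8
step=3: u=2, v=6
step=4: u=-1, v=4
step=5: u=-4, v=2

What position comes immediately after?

u=-7, v=0

The u coordinate travels 3 per step and bounces off the walls at -8 and 3.
  step 6: -4 → -7
The v coordinate changes by -2 each step: at step 6 it is 0.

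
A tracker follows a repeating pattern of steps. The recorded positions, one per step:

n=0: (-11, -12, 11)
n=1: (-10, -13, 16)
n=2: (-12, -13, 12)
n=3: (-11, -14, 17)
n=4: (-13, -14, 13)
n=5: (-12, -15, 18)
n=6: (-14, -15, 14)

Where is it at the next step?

(-13, -16, 19)

The moves between consecutive positions are (+1, -1, +5), (-2, +0, -4), (+1, -1, +5), (-2, +0, -4), (+1, -1, +5), (-2, +0, -4); they repeat the 2-cycle [(+1, -1, +5), (-2, +0, -4)].
step 7: apply (+1, -1, +5) → (-13, -16, 19)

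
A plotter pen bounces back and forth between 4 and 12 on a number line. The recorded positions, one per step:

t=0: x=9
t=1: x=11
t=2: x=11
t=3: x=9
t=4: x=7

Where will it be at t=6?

The value travels 2 per step and bounces off the walls at 4 and 12.
  step 5: 7 → 5
  step 6: 5 → 5

x=5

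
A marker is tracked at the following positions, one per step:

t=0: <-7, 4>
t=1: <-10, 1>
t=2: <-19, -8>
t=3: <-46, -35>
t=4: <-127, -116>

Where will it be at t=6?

The jumps are <-3, -3>, <-9, -9>, <-27, -27>, <-81, -81> — a geometric progression with ratio 3.
step 5: <-127, -116> + <-243, -243> → <-370, -359>
step 6: <-370, -359> + <-729, -729> → <-1099, -1088>

<-1099, -1088>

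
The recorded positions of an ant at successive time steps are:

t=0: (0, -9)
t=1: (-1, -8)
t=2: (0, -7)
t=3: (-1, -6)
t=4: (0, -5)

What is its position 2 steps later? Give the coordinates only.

(0, -3)

First: cycles through 0, -1 every 2 steps. Step 6 lands at position 0 of the cycle → 0.
Second: linear, +1 per step → -3 at step 6.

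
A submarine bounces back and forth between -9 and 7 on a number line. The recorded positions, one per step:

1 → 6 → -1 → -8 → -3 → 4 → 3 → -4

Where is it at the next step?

The value travels 7 per step and bounces off the walls at -9 and 7.
  step 8: -4 → -7

-7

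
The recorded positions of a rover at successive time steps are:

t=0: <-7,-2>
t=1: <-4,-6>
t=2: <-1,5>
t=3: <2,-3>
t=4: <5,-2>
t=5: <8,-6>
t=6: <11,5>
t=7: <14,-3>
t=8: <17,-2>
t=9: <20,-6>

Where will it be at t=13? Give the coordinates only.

<32,-6>

The first coordinate changes by +3 each step, so at step 13 it is -7 + 13·(3) = 32.
The second coordinate repeats the cycle [-2, -6, 5, -3] with period 4; step 13 mod 4 = 1, giving -6.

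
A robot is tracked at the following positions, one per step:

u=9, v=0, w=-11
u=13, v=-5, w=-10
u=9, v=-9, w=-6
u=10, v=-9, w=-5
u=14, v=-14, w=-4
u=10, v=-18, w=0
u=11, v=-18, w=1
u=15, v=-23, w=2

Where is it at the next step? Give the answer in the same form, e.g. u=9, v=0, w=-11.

u=11, v=-27, w=6

The moves between consecutive positions are (+4, -5, +1), (-4, -4, +4), (+1, +0, +1), (+4, -5, +1), (-4, -4, +4), (+1, +0, +1), (+4, -5, +1); they repeat the 3-cycle [(+4, -5, +1), (-4, -4, +4), (+1, +0, +1)].
step 8: apply (-4, -4, +4) → u=11, v=-27, w=6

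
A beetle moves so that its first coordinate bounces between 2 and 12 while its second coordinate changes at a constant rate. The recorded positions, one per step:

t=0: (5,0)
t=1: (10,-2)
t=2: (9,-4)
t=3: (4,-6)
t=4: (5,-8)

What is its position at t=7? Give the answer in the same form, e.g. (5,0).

(4,-14)

The first coordinate travels 5 per step and bounces off the walls at 2 and 12.
  step 5: 5 → 10
  step 6: 10 → 9
  step 7: 9 → 4
The second coordinate changes by -2 each step: at step 7 it is -14.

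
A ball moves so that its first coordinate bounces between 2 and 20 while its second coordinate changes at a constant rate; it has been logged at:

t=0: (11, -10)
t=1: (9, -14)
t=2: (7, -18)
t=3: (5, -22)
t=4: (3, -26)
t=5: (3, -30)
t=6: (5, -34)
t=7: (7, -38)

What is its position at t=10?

(13, -50)

The first coordinate travels 2 per step and bounces off the walls at 2 and 20.
  step 8: 7 → 9
  step 9: 9 → 11
  step 10: 11 → 13
The second coordinate changes by -4 each step: at step 10 it is -50.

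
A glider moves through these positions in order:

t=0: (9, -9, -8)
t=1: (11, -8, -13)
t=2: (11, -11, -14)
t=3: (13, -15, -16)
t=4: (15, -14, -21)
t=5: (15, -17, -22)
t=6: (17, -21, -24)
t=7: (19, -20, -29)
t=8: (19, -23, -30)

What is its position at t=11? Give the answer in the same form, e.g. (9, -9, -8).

(23, -29, -38)

Step-to-step displacements: (+2, +1, -5), (+0, -3, -1), (+2, -4, -2), (+2, +1, -5), (+0, -3, -1), (+2, -4, -2), (+2, +1, -5), (+0, -3, -1) — a repeating cycle of length 3.
step 9: apply (+2, -4, -2) → (21, -27, -32)
step 10: apply (+2, +1, -5) → (23, -26, -37)
step 11: apply (+0, -3, -1) → (23, -29, -38)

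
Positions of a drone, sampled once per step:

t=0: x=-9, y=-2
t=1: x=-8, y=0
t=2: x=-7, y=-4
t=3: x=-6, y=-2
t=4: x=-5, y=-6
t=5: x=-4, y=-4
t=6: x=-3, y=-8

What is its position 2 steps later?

Differencing gives (+1,+2), (+1,-4), (+1,+2), (+1,-4), (+1,+2), (+1,-4). This is the pattern (+1,+2), (+1,-4) repeated.
step 7: apply (+1,+2) → x=-2, y=-6
step 8: apply (+1,-4) → x=-1, y=-10

x=-1, y=-10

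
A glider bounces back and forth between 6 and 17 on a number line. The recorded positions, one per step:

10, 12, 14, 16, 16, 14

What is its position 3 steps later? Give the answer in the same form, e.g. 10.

8

The value reflects between 6 and 17, moving 2 per step.
  step 6: 14 → 12
  step 7: 12 → 10
  step 8: 10 → 8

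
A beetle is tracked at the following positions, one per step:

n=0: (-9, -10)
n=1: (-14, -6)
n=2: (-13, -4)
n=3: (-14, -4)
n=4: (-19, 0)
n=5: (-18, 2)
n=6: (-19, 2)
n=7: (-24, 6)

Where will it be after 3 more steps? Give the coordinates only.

(-29, 12)

Differencing gives (-5, +4), (+1, +2), (-1, +0), (-5, +4), (+1, +2), (-1, +0), (-5, +4). This is the pattern (-5, +4), (+1, +2), (-1, +0) repeated.
step 8: apply (+1, +2) → (-23, 8)
step 9: apply (-1, +0) → (-24, 8)
step 10: apply (-5, +4) → (-29, 12)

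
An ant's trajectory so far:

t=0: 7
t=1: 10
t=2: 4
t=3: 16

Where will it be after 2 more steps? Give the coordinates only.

40

Step-to-step displacements: +3, -6, +12; each is -2× the previous.
step 4: 16 − 24 → -8
step 5: -8 + 48 → 40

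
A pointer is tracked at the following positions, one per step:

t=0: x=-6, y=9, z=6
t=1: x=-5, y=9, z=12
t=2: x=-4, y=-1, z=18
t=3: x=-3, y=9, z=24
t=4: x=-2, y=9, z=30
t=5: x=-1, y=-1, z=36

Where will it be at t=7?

The x coordinate changes by +1 each step, so at step 7 it is -6 + 7·(1) = 1.
The y coordinate repeats the cycle [9, 9, -1] with period 3; step 7 mod 3 = 1, giving 9.
The z coordinate changes by +6 each step, so at step 7 it is 6 + 7·(6) = 48.

x=1, y=9, z=48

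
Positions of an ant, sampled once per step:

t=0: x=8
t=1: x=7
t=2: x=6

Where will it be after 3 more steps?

Each step adds -1 to the position.
step 3: 6 − 1 → x=5
step 4: 5 − 1 → x=4
step 5: 4 − 1 → x=3

x=3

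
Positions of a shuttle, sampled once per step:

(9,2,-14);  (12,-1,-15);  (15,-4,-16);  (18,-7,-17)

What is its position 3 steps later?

Constant displacement of (+3,-3,-1) per step.
step 4: (18,-7,-17) + (+3,-3,-1) → (21,-10,-18)
step 5: (21,-10,-18) + (+3,-3,-1) → (24,-13,-19)
step 6: (24,-13,-19) + (+3,-3,-1) → (27,-16,-20)

(27,-16,-20)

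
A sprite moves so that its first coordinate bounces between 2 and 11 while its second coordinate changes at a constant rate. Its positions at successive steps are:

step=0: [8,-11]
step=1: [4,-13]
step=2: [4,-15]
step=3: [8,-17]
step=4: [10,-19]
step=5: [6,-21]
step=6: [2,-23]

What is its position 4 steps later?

The first coordinate reflects between 2 and 11, moving 4 per step.
  step 7: 2 → 6
  step 8: 6 → 10
  step 9: 10 → 8
  step 10: 8 → 4
The second coordinate changes by -2 each step: at step 10 it is -31.

[4,-31]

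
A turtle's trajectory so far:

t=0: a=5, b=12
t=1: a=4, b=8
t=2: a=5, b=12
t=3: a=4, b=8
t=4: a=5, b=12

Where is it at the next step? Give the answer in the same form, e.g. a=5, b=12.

a=4, b=8

The moves between consecutive positions are (-1,-4), (+1,+4), (-1,-4), (+1,+4); they repeat the 2-cycle [(-1,-4), (+1,+4)].
step 5: apply (-1,-4) → a=4, b=8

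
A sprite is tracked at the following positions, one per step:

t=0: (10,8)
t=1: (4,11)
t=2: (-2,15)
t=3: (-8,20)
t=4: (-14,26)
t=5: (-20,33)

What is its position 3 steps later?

Successive displacements: (-6,+3), (-6,+4), (-6,+5), (-6,+6), (-6,+7) — each changes by (+0,+1).
step 6: (-20,33) + (-6,+8) → (-26,41)
step 7: (-26,41) + (-6,+9) → (-32,50)
step 8: (-32,50) + (-6,+10) → (-38,60)

(-38,60)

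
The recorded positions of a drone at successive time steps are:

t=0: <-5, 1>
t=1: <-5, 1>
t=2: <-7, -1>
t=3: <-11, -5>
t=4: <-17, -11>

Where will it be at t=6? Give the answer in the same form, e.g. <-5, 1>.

<-35, -29>

Successive displacements: <+0, +0>, <-2, -2>, <-4, -4>, <-6, -6> — each changes by <-2, -2>.
step 5: <-17, -11> + <-8, -8> → <-25, -19>
step 6: <-25, -19> + <-10, -10> → <-35, -29>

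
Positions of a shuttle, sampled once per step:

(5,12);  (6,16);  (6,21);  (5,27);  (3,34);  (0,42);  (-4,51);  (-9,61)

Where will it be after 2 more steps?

Successive displacements: (+1,+4), (+0,+5), (-1,+6), (-2,+7), (-3,+8), (-4,+9), (-5,+10) — each changes by (-1,+1).
step 8: (-9,61) + (-6,+11) → (-15,72)
step 9: (-15,72) + (-7,+12) → (-22,84)

(-22,84)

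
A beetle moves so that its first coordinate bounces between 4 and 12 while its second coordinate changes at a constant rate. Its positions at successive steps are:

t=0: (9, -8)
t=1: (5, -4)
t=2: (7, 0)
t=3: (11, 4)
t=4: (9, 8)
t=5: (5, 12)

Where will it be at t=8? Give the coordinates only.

(9, 24)

The first coordinate travels 4 per step and bounces off the walls at 4 and 12.
  step 6: 5 → 7
  step 7: 7 → 11
  step 8: 11 → 9
The second coordinate changes by +4 each step: at step 8 it is 24.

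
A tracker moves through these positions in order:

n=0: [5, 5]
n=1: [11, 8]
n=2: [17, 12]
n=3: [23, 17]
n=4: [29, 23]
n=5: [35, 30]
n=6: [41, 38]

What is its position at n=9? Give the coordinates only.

[59, 68]

Taking differences between consecutive positions: [+6, +3], [+6, +4], [+6, +5], [+6, +6], [+6, +7], [+6, +8]. These grow by [+0, +1] each step.
step 7: [41, 38] + [+6, +9] → [47, 47]
step 8: [47, 47] + [+6, +10] → [53, 57]
step 9: [53, 57] + [+6, +11] → [59, 68]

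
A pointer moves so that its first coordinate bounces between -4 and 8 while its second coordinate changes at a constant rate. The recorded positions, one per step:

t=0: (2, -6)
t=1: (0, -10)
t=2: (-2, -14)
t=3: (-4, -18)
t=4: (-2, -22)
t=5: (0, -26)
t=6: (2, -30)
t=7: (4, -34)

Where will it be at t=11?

(4, -50)

The first coordinate travels 2 per step and bounces off the walls at -4 and 8.
  step 8: 4 → 6
  step 9: 6 → 8
  step 10: 8 → 6
  step 11: 6 → 4
The second coordinate changes by -4 each step: at step 11 it is -50.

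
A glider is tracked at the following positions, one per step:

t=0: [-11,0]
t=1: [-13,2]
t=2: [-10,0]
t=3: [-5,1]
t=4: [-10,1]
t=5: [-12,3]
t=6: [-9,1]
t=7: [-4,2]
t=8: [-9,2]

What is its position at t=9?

The moves between consecutive positions are [-2,+2], [+3,-2], [+5,+1], [-5,+0], [-2,+2], [+3,-2], [+5,+1], [-5,+0]; they repeat the 4-cycle [[-2,+2], [+3,-2], [+5,+1], [-5,+0]].
step 9: apply [-2,+2] → [-11,4]

[-11,4]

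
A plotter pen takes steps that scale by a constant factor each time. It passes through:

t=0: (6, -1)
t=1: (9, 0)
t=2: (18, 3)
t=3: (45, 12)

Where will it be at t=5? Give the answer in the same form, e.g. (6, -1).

(369, 120)

Step-to-step displacements: (+3, +1), (+9, +3), (+27, +9); each is 3× the previous.
step 4: (45, 12) + (+81, +27) → (126, 39)
step 5: (126, 39) + (+243, +81) → (369, 120)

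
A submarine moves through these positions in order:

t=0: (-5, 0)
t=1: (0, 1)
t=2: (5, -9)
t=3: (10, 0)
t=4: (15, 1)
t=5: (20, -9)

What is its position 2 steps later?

First: linear, +5 per step → 30 at step 7.
Second: cycles through 0, 1, -9 every 3 steps. Step 7 lands at position 1 of the cycle → 1.

(30, 1)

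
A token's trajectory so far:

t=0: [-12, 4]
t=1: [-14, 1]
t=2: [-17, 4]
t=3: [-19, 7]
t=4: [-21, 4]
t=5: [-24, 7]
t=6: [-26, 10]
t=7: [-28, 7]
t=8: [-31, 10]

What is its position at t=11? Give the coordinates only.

[-38, 13]

Step-to-step displacements: [-2, -3], [-3, +3], [-2, +3], [-2, -3], [-3, +3], [-2, +3], [-2, -3], [-3, +3] — a repeating cycle of length 3.
step 9: apply [-2, +3] → [-33, 13]
step 10: apply [-2, -3] → [-35, 10]
step 11: apply [-3, +3] → [-38, 13]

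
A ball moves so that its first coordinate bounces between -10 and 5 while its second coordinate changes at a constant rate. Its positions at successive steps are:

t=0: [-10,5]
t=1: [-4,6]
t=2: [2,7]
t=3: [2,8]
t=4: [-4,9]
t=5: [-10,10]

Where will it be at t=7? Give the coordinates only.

The first coordinate travels 6 per step and bounces off the walls at -10 and 5.
  step 6: -10 → -4
  step 7: -4 → 2
The second coordinate changes by +1 each step: at step 7 it is 12.

[2,12]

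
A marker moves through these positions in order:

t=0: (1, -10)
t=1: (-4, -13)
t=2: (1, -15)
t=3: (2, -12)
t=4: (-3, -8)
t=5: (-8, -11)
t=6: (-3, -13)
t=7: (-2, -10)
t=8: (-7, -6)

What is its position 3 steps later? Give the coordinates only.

(-6, -8)

Differencing gives (-5, -3), (+5, -2), (+1, +3), (-5, +4), (-5, -3), (+5, -2), (+1, +3), (-5, +4). This is the pattern (-5, -3), (+5, -2), (+1, +3), (-5, +4) repeated.
step 9: apply (-5, -3) → (-12, -9)
step 10: apply (+5, -2) → (-7, -11)
step 11: apply (+1, +3) → (-6, -8)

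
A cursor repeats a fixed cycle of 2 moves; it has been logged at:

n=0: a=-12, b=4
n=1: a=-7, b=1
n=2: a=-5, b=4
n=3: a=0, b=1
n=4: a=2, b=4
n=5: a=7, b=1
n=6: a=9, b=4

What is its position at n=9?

Differencing gives (+5, -3), (+2, +3), (+5, -3), (+2, +3), (+5, -3), (+2, +3). This is the pattern (+5, -3), (+2, +3) repeated.
step 7: apply (+5, -3) → a=14, b=1
step 8: apply (+2, +3) → a=16, b=4
step 9: apply (+5, -3) → a=21, b=1

a=21, b=1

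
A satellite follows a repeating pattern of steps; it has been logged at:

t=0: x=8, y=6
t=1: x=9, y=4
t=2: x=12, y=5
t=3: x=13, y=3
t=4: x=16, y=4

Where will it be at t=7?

x=21, y=1

The moves between consecutive positions are (+1,-2), (+3,+1), (+1,-2), (+3,+1); they repeat the 2-cycle [(+1,-2), (+3,+1)].
step 5: apply (+1,-2) → x=17, y=2
step 6: apply (+3,+1) → x=20, y=3
step 7: apply (+1,-2) → x=21, y=1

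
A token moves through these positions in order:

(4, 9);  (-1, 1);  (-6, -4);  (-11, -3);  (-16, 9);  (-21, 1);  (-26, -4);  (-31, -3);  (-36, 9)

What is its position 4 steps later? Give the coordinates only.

(-56, 9)

First: linear, -5 per step → -56 at step 12.
Second: cycles through 9, 1, -4, -3 every 4 steps. Step 12 lands at position 0 of the cycle → 9.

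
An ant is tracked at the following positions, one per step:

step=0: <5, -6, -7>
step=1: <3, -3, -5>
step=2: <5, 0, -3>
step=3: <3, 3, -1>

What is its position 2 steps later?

First: cycles through 5, 3 every 2 steps. Step 5 lands at position 1 of the cycle → 3.
Second: linear, +3 per step → 9 at step 5.
Third: linear, +2 per step → 3 at step 5.

<3, 9, 3>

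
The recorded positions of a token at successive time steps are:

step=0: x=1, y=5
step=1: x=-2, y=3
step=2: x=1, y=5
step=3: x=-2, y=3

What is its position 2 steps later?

x=-2, y=3

Step-to-step displacements: (-3, -2), (+3, +2), (-3, -2); each is -1× the previous.
step 4: x=-2, y=3 + (+3, +2) → x=1, y=5
step 5: x=1, y=5 + (-3, -2) → x=-2, y=3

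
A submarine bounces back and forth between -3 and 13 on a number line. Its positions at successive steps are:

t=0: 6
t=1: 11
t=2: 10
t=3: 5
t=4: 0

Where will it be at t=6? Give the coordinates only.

4

The value reflects between -3 and 13, moving 5 per step.
  step 5: 0 → -1
  step 6: -1 → 4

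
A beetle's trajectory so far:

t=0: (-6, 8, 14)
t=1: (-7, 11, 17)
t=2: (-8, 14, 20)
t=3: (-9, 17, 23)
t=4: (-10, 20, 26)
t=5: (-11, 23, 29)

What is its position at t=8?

(-14, 32, 38)

The position changes by (-1, +3, +3) every step.
step 6: (-11, 23, 29) + (-1, +3, +3) → (-12, 26, 32)
step 7: (-12, 26, 32) + (-1, +3, +3) → (-13, 29, 35)
step 8: (-13, 29, 35) + (-1, +3, +3) → (-14, 32, 38)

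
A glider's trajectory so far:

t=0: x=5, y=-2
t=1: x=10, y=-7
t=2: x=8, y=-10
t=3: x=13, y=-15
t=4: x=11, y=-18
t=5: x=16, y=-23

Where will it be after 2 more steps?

x=19, y=-31

Step-to-step displacements: (+5, -5), (-2, -3), (+5, -5), (-2, -3), (+5, -5) — a repeating cycle of length 2.
step 6: apply (-2, -3) → x=14, y=-26
step 7: apply (+5, -5) → x=19, y=-31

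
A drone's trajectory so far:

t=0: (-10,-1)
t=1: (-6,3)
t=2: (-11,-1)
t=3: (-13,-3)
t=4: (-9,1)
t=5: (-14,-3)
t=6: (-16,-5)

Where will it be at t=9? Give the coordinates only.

Step-to-step displacements: (+4,+4), (-5,-4), (-2,-2), (+4,+4), (-5,-4), (-2,-2) — a repeating cycle of length 3.
step 7: apply (+4,+4) → (-12,-1)
step 8: apply (-5,-4) → (-17,-5)
step 9: apply (-2,-2) → (-19,-7)

(-19,-7)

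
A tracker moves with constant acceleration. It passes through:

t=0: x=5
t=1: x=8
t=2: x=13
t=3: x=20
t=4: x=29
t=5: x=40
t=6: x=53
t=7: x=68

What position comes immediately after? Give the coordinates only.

x=85

Successive displacements: +3, +5, +7, +9, +11, +13, +15 — each changes by +2.
step 8: 68 + 17 → x=85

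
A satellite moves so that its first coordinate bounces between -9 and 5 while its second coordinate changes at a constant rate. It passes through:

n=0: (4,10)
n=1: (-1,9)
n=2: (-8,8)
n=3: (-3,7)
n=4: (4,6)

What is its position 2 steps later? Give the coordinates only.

(-8,4)

The first coordinate travels 7 per step and bounces off the walls at -9 and 5.
  step 5: 4 → -1
  step 6: -1 → -8
The second coordinate changes by -1 each step: at step 6 it is 4.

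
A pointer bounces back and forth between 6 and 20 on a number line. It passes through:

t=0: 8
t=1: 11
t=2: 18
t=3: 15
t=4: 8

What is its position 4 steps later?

The value reflects between 6 and 20, moving 7 per step.
  step 5: 8 → 11
  step 6: 11 → 18
  step 7: 18 → 15
  step 8: 15 → 8

8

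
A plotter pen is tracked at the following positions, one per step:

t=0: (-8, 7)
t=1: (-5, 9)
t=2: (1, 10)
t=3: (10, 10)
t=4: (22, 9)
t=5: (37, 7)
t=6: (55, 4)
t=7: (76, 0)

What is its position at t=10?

(157, -18)

First differences are (+3, +2), (+6, +1), (+9, +0), (+12, -1), (+15, -2), (+18, -3), (+21, -4); their common second difference is (+3, -1) (constant acceleration).
step 8: (76, 0) + (+24, -5) → (100, -5)
step 9: (100, -5) + (+27, -6) → (127, -11)
step 10: (127, -11) + (+30, -7) → (157, -18)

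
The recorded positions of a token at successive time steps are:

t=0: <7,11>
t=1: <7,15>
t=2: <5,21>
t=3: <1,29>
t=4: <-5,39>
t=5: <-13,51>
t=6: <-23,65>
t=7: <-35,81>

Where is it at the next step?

<-49,99>

Successive displacements: <+0,+4>, <-2,+6>, <-4,+8>, <-6,+10>, <-8,+12>, <-10,+14>, <-12,+16> — each changes by <-2,+2>.
step 8: <-35,81> + <-14,+18> → <-49,99>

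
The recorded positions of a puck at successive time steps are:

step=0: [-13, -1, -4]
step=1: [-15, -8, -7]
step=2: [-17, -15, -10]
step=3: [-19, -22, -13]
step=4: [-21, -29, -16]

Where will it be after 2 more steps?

[-25, -43, -22]

Each step adds [-2, -7, -3] to the position.
step 5: [-21, -29, -16] + [-2, -7, -3] → [-23, -36, -19]
step 6: [-23, -36, -19] + [-2, -7, -3] → [-25, -43, -22]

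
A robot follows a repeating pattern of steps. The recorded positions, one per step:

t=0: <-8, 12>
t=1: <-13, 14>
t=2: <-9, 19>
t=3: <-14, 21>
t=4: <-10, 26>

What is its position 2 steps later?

<-11, 33>

Step-to-step displacements: <-5, +2>, <+4, +5>, <-5, +2>, <+4, +5> — a repeating cycle of length 2.
step 5: apply <-5, +2> → <-15, 28>
step 6: apply <+4, +5> → <-11, 33>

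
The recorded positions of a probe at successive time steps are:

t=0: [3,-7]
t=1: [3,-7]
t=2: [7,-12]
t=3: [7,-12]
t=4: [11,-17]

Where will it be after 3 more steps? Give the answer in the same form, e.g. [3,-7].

Differencing gives [+0,+0], [+4,-5], [+0,+0], [+4,-5]. This is the pattern [+0,+0], [+4,-5] repeated.
step 5: apply [+0,+0] → [11,-17]
step 6: apply [+4,-5] → [15,-22]
step 7: apply [+0,+0] → [15,-22]

[15,-22]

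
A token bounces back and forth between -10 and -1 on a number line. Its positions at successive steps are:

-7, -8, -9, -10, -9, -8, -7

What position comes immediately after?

The value travels 1 per step and bounces off the walls at -10 and -1.
  step 7: -7 → -6

-6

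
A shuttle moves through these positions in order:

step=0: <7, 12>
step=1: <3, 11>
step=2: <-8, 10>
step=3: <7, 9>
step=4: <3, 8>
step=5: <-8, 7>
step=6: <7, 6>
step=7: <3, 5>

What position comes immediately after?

<-8, 4>

First: cycles through 7, 3, -8 every 3 steps. Step 8 lands at position 2 of the cycle → -8.
Second: linear, -1 per step → 4 at step 8.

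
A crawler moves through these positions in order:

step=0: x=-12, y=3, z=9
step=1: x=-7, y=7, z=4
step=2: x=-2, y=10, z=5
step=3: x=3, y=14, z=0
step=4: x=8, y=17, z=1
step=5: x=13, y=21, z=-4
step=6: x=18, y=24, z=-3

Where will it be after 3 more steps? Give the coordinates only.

Step-to-step displacements: (+5, +4, -5), (+5, +3, +1), (+5, +4, -5), (+5, +3, +1), (+5, +4, -5), (+5, +3, +1) — a repeating cycle of length 2.
step 7: apply (+5, +4, -5) → x=23, y=28, z=-8
step 8: apply (+5, +3, +1) → x=28, y=31, z=-7
step 9: apply (+5, +4, -5) → x=33, y=35, z=-12

x=33, y=35, z=-12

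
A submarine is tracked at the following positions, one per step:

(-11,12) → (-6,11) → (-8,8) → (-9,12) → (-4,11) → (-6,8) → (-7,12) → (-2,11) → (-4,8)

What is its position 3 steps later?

(-2,8)

Step-to-step displacements: (+5,-1), (-2,-3), (-1,+4), (+5,-1), (-2,-3), (-1,+4), (+5,-1), (-2,-3) — a repeating cycle of length 3.
step 9: apply (-1,+4) → (-5,12)
step 10: apply (+5,-1) → (0,11)
step 11: apply (-2,-3) → (-2,8)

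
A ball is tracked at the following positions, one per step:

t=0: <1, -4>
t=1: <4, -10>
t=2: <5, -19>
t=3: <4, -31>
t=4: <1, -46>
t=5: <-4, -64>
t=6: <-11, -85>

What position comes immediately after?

<-20, -109>

First differences are <+3, -6>, <+1, -9>, <-1, -12>, <-3, -15>, <-5, -18>, <-7, -21>; their common second difference is <-2, -3> (constant acceleration).
step 7: <-11, -85> + <-9, -24> → <-20, -109>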